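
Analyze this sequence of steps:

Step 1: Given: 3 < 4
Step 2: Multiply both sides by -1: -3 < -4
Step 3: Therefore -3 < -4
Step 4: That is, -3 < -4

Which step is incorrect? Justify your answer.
Step 2: Multiply both sides by -1: -3 < -4

Step 2 multiplies both sides by -1 but fails to reverse the inequality sign. When multiplying (or dividing) an inequality by a negative number, the direction must be reversed. Since 3 < 4, we should get -3 > -4, i.e., -3 > -4.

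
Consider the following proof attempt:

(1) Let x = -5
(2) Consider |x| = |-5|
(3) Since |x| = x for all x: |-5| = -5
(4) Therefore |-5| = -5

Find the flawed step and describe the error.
Step 3: Since |x| = x for all x: |-5| = -5

Step 3 incorrectly states that |x| = x for all x. The correct definition is |x| = x when x >= 0, and |x| = -x when x < 0. Since -5 < 0, we have |-5| = -(-5) = 5, not -5.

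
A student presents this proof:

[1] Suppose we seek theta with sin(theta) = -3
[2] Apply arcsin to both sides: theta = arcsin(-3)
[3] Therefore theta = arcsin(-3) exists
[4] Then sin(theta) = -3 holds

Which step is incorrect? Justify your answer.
Step 2: Apply arcsin to both sides: theta = arcsin(-3)

Step 2 applies arcsin to -3. However, arcsin(x) is only defined for x in [-1, 1] because sin(theta) can only produce values in that range. Since |-3| > 1, arcsin(-3) is undefined. There is no angle whose sine equals -3.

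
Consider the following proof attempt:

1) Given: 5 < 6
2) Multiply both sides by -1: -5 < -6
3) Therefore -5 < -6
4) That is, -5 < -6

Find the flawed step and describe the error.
Step 2: Multiply both sides by -1: -5 < -6

Step 2 multiplies both sides by -1 but fails to reverse the inequality sign. When multiplying (or dividing) an inequality by a negative number, the direction must be reversed. Since 5 < 6, we should get -5 > -6, i.e., -5 > -6.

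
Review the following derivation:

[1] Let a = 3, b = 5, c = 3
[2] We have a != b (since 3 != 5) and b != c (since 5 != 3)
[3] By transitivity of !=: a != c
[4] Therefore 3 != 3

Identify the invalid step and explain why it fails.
Step 3: By transitivity of !=: a != c

Step 3 incorrectly applies transitivity to the '!=' relation. Transitivity states: if a R b and b R c, then a R c. However, '!=' is not transitive. Counterexample: 3 != 5 and 5 != 3, but 3 = 3 (both equal 3). Transitivity holds for relations like <, <=, =, but not for !=.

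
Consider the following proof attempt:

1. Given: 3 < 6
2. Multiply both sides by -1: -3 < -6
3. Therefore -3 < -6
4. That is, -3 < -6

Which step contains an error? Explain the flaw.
Step 2: Multiply both sides by -1: -3 < -6

Step 2 multiplies both sides by -1 but fails to reverse the inequality sign. When multiplying (or dividing) an inequality by a negative number, the direction must be reversed. Since 3 < 6, we should get -3 > -6, i.e., -3 > -6.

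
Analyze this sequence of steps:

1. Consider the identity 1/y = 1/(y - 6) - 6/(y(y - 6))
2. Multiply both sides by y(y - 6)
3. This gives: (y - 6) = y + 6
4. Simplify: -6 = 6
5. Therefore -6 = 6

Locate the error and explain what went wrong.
Step 3: This gives: (y - 6) = y + 6

Step 3 makes a sign error when clearing denominators. Multiplying -6/(y(y - 6)) by y(y - 6) gives -6, not +6. The correct result is (y - 6) = y - 6, which is trivially true, not (y - 6) = y + 6. (Step 1 is a valid identity: 1/(y - 6) - 6/(y(y - 6)) = (y - 6)/(y(y - 6)) = 1/y.)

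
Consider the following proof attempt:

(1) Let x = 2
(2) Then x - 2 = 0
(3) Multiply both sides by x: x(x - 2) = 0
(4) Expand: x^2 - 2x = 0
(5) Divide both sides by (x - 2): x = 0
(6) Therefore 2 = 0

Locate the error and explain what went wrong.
Step 5: Divide both sides by (x - 2): x = 0

Step 5 divides both sides by (x - 2). However, since x = 2, we have (x - 2) = 0. Division by zero is undefined, making this step invalid.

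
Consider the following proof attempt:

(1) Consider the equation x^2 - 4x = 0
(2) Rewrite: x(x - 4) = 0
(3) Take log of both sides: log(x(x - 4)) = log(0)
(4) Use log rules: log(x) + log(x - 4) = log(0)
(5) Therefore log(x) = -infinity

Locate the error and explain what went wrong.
Step 3: Take log of both sides: log(x(x - 4)) = log(0)

Step 3 takes the logarithm of both sides, resulting in log(0) on the right side. The logarithm is only defined for positive numbers; log(0) is undefined (approaches negative infinity). This operation is invalid.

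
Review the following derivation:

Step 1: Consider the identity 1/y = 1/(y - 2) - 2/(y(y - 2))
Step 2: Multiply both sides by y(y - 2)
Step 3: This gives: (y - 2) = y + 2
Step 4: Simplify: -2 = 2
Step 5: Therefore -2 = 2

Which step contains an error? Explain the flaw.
Step 3: This gives: (y - 2) = y + 2

Step 3 makes a sign error when clearing denominators. Multiplying -2/(y(y - 2)) by y(y - 2) gives -2, not +2. The correct result is (y - 2) = y - 2, which is trivially true, not (y - 2) = y + 2. (Step 1 is a valid identity: 1/(y - 2) - 2/(y(y - 2)) = (y - 2)/(y(y - 2)) = 1/y.)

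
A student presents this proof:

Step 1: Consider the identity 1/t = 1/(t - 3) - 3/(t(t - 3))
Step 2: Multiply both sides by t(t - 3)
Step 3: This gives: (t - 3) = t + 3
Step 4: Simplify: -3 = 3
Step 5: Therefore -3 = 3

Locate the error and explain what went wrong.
Step 3: This gives: (t - 3) = t + 3

Step 3 makes a sign error when clearing denominators. Multiplying -3/(t(t - 3)) by t(t - 3) gives -3, not +3. The correct result is (t - 3) = t - 3, which is trivially true, not (t - 3) = t + 3. (Step 1 is a valid identity: 1/(t - 3) - 3/(t(t - 3)) = (t - 3)/(t(t - 3)) = 1/t.)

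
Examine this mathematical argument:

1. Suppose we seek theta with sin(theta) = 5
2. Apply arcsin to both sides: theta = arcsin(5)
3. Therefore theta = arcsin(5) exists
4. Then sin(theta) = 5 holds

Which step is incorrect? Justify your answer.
Step 2: Apply arcsin to both sides: theta = arcsin(5)

Step 2 applies arcsin to 5. However, arcsin(x) is only defined for x in [-1, 1] because sin(theta) can only produce values in that range. Since |5| > 1, arcsin(5) is undefined. There is no angle whose sine equals 5.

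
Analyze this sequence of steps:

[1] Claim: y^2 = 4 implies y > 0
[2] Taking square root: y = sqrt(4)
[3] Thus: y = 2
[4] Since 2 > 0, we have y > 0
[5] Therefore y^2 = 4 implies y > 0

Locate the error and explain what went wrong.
Step 2: Taking square root: y = sqrt(4)

Step 2 takes the square root and assumes the positive root only. The equation y^2 = 4 actually has two solutions: y = 2 and y = -2. The proof silently assumes y > 0 without justification, then uses this assumption to conclude y > 0, which is circular. The counterexample y = -2 shows the claim is false.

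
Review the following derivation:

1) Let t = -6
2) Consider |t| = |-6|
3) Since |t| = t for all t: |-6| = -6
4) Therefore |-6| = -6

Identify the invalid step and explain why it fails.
Step 3: Since |t| = t for all t: |-6| = -6

Step 3 incorrectly states that |t| = t for all t. The correct definition is |t| = t when t >= 0, and |t| = -t when t < 0. Since -6 < 0, we have |-6| = -(-6) = 6, not -6.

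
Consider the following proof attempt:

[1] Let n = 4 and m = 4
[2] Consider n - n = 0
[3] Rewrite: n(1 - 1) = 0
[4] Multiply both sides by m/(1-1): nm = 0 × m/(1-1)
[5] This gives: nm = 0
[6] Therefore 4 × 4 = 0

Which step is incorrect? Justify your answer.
Step 4: Multiply both sides by m/(1-1): nm = 0 × m/(1-1)

Step 4 multiplies both sides by m/(1-1). However, 1-1 = 0, so this is multiplication by m/0, which is undefined. We cannot multiply by an undefined expression.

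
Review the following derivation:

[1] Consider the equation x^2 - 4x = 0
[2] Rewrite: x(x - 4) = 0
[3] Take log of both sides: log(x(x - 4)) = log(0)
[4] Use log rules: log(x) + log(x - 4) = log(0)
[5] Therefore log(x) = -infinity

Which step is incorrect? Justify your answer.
Step 3: Take log of both sides: log(x(x - 4)) = log(0)

Step 3 takes the logarithm of both sides, resulting in log(0) on the right side. The logarithm is only defined for positive numbers; log(0) is undefined (approaches negative infinity). This operation is invalid.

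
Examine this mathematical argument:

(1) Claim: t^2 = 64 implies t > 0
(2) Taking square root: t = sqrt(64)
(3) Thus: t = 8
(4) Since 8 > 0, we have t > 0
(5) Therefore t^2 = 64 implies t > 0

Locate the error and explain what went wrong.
Step 2: Taking square root: t = sqrt(64)

Step 2 takes the square root and assumes the positive root only. The equation t^2 = 64 actually has two solutions: t = 8 and t = -8. The proof silently assumes t > 0 without justification, then uses this assumption to conclude t > 0, which is circular. The counterexample t = -8 shows the claim is false.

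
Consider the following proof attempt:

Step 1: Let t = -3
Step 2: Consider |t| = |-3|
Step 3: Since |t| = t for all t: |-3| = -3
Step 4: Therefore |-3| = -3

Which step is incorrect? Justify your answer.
Step 3: Since |t| = t for all t: |-3| = -3

Step 3 incorrectly states that |t| = t for all t. The correct definition is |t| = t when t >= 0, and |t| = -t when t < 0. Since -3 < 0, we have |-3| = -(-3) = 3, not -3.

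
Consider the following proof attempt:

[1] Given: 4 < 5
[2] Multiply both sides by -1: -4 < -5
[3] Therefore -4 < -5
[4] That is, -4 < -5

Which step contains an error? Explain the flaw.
Step 2: Multiply both sides by -1: -4 < -5

Step 2 multiplies both sides by -1 but fails to reverse the inequality sign. When multiplying (or dividing) an inequality by a negative number, the direction must be reversed. Since 4 < 5, we should get -4 > -5, i.e., -4 > -5.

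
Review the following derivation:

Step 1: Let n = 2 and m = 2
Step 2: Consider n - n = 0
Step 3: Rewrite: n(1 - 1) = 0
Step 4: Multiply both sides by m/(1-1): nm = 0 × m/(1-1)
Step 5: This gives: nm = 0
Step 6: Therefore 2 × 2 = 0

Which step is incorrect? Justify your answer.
Step 4: Multiply both sides by m/(1-1): nm = 0 × m/(1-1)

Step 4 multiplies both sides by m/(1-1). However, 1-1 = 0, so this is multiplication by m/0, which is undefined. We cannot multiply by an undefined expression.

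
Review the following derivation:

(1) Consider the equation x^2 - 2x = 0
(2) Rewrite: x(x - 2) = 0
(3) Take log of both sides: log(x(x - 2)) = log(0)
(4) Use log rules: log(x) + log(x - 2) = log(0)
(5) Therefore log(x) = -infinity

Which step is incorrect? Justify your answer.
Step 3: Take log of both sides: log(x(x - 2)) = log(0)

Step 3 takes the logarithm of both sides, resulting in log(0) on the right side. The logarithm is only defined for positive numbers; log(0) is undefined (approaches negative infinity). This operation is invalid.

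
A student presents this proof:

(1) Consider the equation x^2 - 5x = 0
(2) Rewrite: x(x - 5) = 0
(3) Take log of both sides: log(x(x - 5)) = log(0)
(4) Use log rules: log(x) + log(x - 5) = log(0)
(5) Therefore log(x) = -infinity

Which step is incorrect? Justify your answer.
Step 3: Take log of both sides: log(x(x - 5)) = log(0)

Step 3 takes the logarithm of both sides, resulting in log(0) on the right side. The logarithm is only defined for positive numbers; log(0) is undefined (approaches negative infinity). This operation is invalid.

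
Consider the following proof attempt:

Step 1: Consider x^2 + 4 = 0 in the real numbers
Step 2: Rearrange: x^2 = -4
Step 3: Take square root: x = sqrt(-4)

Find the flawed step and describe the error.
Step 3: Take square root: x = sqrt(-4)

Step 3 takes the square root of -4, which is negative. In the real number system, the square root of a negative number is undefined. The equation x^2 + 4 = 0 has no real solutions. Square roots of negative numbers only exist in the complex numbers.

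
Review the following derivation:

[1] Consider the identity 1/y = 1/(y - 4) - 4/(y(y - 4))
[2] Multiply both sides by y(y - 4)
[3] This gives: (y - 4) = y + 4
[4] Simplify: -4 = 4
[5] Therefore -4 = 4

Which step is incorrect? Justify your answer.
Step 3: This gives: (y - 4) = y + 4

Step 3 makes a sign error when clearing denominators. Multiplying -4/(y(y - 4)) by y(y - 4) gives -4, not +4. The correct result is (y - 4) = y - 4, which is trivially true, not (y - 4) = y + 4. (Step 1 is a valid identity: 1/(y - 4) - 4/(y(y - 4)) = (y - 4)/(y(y - 4)) = 1/y.)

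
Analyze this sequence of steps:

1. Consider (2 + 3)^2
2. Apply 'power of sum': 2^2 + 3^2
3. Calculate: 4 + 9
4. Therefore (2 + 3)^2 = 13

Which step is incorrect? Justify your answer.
Step 2: Apply 'power of sum': 2^2 + 3^2

Step 2 incorrectly applies a non-existent rule '(a+b)^n = a^n + b^n'. This is false in general. The correct expansion uses the binomial theorem. The actual value is (2 + 3)^2 = 5^2 = 25, not 13.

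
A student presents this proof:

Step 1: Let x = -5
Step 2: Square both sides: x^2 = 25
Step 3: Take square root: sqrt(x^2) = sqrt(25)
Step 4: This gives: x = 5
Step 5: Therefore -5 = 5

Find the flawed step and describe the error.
Step 4: This gives: x = 5

Step 4 incorrectly states that sqrt(x^2) = x. The correct identity is sqrt(x^2) = |x|. Since x = -5 < 0, we have sqrt(x^2) = |-5| = 5, not x = -5.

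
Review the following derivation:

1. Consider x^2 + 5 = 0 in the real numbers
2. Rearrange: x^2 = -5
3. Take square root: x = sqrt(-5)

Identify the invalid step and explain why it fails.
Step 3: Take square root: x = sqrt(-5)

Step 3 takes the square root of -5, which is negative. In the real number system, the square root of a negative number is undefined. The equation x^2 + 5 = 0 has no real solutions. Square roots of negative numbers only exist in the complex numbers.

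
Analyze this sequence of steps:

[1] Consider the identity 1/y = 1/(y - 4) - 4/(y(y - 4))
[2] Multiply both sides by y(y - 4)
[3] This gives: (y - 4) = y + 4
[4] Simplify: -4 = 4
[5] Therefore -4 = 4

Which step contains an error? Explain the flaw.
Step 3: This gives: (y - 4) = y + 4

Step 3 makes a sign error when clearing denominators. Multiplying -4/(y(y - 4)) by y(y - 4) gives -4, not +4. The correct result is (y - 4) = y - 4, which is trivially true, not (y - 4) = y + 4. (Step 1 is a valid identity: 1/(y - 4) - 4/(y(y - 4)) = (y - 4)/(y(y - 4)) = 1/y.)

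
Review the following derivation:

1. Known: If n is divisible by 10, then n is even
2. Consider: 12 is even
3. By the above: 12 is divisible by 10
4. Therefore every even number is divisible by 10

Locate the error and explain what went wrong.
Step 3: By the above: 12 is divisible by 10

Step 3 commits the fallacy of affirming the consequent. The known fact 'divisible by 10 → even' does NOT imply 'even → divisible by 10'. That would be the converse, which is false. For example, 12 is even but 12 ÷ 10 = 1.20, which is not an integer.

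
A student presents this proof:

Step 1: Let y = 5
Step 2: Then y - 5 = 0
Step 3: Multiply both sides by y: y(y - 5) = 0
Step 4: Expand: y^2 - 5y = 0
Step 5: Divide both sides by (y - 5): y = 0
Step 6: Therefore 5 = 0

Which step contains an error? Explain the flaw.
Step 5: Divide both sides by (y - 5): y = 0

Step 5 divides both sides by (y - 5). However, since y = 5, we have (y - 5) = 0. Division by zero is undefined, making this step invalid.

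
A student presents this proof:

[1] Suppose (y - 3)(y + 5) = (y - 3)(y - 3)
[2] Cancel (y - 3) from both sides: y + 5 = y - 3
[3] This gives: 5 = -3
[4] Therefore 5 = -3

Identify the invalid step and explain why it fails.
Step 2: Cancel (y - 3) from both sides: y + 5 = y - 3

Step 2 cancels (y - 3) from both sides. This is only valid if (y - 3) ≠ 0, i.e., y ≠ 3. When y = 3, both sides equal zero regardless of the other factors. The correct approach requires considering y = 3 as a separate case.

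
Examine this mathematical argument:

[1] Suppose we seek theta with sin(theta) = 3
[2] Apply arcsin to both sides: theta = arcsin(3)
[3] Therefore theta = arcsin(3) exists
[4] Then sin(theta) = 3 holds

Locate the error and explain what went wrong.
Step 2: Apply arcsin to both sides: theta = arcsin(3)

Step 2 applies arcsin to 3. However, arcsin(x) is only defined for x in [-1, 1] because sin(theta) can only produce values in that range. Since |3| > 1, arcsin(3) is undefined. There is no angle whose sine equals 3.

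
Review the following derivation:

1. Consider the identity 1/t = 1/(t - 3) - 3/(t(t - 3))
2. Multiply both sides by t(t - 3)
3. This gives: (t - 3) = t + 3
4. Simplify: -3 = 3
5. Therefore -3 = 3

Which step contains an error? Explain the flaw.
Step 3: This gives: (t - 3) = t + 3

Step 3 makes a sign error when clearing denominators. Multiplying -3/(t(t - 3)) by t(t - 3) gives -3, not +3. The correct result is (t - 3) = t - 3, which is trivially true, not (t - 3) = t + 3. (Step 1 is a valid identity: 1/(t - 3) - 3/(t(t - 3)) = (t - 3)/(t(t - 3)) = 1/t.)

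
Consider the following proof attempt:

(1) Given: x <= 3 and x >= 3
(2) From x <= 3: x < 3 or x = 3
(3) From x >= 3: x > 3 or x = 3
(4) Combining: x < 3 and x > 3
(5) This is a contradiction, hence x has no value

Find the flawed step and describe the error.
Step 4: Combining: x < 3 and x > 3

Step 4 incorrectly combines the conditions. From x <= 3 and x >= 3, the intersection is x = 3. The error treats the 'or' cases as 'and' requirements. The correct conclusion is that x = 3 is the unique solution, not that no solution exists.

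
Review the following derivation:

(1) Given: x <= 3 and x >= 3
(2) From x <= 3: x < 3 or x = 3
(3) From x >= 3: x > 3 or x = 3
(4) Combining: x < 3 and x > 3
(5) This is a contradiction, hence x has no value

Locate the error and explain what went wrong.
Step 4: Combining: x < 3 and x > 3

Step 4 incorrectly combines the conditions. From x <= 3 and x >= 3, the intersection is x = 3. The error treats the 'or' cases as 'and' requirements. The correct conclusion is that x = 3 is the unique solution, not that no solution exists.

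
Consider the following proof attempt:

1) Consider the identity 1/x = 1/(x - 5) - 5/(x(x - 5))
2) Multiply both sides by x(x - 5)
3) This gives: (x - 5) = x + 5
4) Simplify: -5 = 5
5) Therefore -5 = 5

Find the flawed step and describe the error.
Step 3: This gives: (x - 5) = x + 5

Step 3 makes a sign error when clearing denominators. Multiplying -5/(x(x - 5)) by x(x - 5) gives -5, not +5. The correct result is (x - 5) = x - 5, which is trivially true, not (x - 5) = x + 5. (Step 1 is a valid identity: 1/(x - 5) - 5/(x(x - 5)) = (x - 5)/(x(x - 5)) = 1/x.)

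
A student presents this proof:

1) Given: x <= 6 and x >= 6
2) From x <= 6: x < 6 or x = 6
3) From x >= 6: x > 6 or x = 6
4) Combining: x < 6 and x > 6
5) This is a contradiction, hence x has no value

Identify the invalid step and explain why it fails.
Step 4: Combining: x < 6 and x > 6

Step 4 incorrectly combines the conditions. From x <= 6 and x >= 6, the intersection is x = 6. The error treats the 'or' cases as 'and' requirements. The correct conclusion is that x = 6 is the unique solution, not that no solution exists.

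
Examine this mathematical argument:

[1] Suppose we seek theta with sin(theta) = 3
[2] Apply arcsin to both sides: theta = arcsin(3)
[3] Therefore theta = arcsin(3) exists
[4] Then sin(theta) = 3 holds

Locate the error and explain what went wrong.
Step 2: Apply arcsin to both sides: theta = arcsin(3)

Step 2 applies arcsin to 3. However, arcsin(x) is only defined for x in [-1, 1] because sin(theta) can only produce values in that range. Since |3| > 1, arcsin(3) is undefined. There is no angle whose sine equals 3.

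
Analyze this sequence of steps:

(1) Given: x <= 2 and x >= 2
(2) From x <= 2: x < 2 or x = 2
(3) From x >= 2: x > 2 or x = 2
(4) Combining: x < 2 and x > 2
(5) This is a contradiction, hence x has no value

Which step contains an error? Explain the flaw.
Step 4: Combining: x < 2 and x > 2

Step 4 incorrectly combines the conditions. From x <= 2 and x >= 2, the intersection is x = 2. The error treats the 'or' cases as 'and' requirements. The correct conclusion is that x = 2 is the unique solution, not that no solution exists.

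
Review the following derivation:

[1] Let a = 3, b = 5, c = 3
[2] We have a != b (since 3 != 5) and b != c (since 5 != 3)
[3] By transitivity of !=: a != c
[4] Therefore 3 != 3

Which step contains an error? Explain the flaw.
Step 3: By transitivity of !=: a != c

Step 3 incorrectly applies transitivity to the '!=' relation. Transitivity states: if a R b and b R c, then a R c. However, '!=' is not transitive. Counterexample: 3 != 5 and 5 != 3, but 3 = 3 (both equal 3). Transitivity holds for relations like <, <=, =, but not for !=.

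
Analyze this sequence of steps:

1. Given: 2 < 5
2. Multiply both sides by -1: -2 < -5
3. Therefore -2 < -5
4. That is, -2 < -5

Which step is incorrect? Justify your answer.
Step 2: Multiply both sides by -1: -2 < -5

Step 2 multiplies both sides by -1 but fails to reverse the inequality sign. When multiplying (or dividing) an inequality by a negative number, the direction must be reversed. Since 2 < 5, we should get -2 > -5, i.e., -2 > -5.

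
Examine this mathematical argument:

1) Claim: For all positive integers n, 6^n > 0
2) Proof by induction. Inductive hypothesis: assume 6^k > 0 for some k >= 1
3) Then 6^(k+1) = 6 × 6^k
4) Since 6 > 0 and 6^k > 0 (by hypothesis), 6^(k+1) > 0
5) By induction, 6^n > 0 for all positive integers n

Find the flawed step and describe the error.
Step 5: By induction, 6^n > 0 for all positive integers n

Step 5 concludes the proof by induction, but no base case was ever established. A valid induction proof requires: (1) a base case proving 6^1 > 0, and (2) an inductive step showing IF 6^k > 0 THEN 6^(k+1) > 0. Steps 2-4 correctly establish the inductive step, but without the base case the conclusion in step 5 does not follow.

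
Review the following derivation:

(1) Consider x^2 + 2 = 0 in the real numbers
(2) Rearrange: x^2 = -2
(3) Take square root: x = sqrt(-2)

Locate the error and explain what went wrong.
Step 3: Take square root: x = sqrt(-2)

Step 3 takes the square root of -2, which is negative. In the real number system, the square root of a negative number is undefined. The equation x^2 + 2 = 0 has no real solutions. Square roots of negative numbers only exist in the complex numbers.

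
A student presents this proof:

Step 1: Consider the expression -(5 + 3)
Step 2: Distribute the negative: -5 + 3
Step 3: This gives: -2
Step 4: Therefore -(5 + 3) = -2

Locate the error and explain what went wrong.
Step 2: Distribute the negative: -5 + 3

Step 2 incorrectly distributes the negative sign. The correct distribution is -(5 + 3) = -5 - 3 = -8. The negative must be applied to both terms, not just the first. The error treats -(5 + 3) as -5 + 3, which equals -2 instead of -8.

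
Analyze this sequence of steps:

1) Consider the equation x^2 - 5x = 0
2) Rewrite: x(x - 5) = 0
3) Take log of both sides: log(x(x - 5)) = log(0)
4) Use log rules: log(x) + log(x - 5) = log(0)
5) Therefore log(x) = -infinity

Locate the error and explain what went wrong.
Step 3: Take log of both sides: log(x(x - 5)) = log(0)

Step 3 takes the logarithm of both sides, resulting in log(0) on the right side. The logarithm is only defined for positive numbers; log(0) is undefined (approaches negative infinity). This operation is invalid.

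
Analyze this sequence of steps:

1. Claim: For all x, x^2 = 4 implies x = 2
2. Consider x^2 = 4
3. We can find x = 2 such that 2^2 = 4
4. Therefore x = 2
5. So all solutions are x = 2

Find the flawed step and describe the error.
Step 4: Therefore x = 2

Step 4 incorrectly concludes that x = 2 is the only solution. The proof shows that x = 2 is A solution (existence), but does not show it is the ONLY solution (uniqueness). In fact, x = -2 is also a solution since (-2)^2 = 4. Finding one solution doesn't prove there are no others.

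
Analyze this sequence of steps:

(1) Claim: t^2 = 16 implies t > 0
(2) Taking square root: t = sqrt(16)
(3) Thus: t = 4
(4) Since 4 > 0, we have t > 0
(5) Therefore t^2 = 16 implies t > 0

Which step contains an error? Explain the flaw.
Step 2: Taking square root: t = sqrt(16)

Step 2 takes the square root and assumes the positive root only. The equation t^2 = 16 actually has two solutions: t = 4 and t = -4. The proof silently assumes t > 0 without justification, then uses this assumption to conclude t > 0, which is circular. The counterexample t = -4 shows the claim is false.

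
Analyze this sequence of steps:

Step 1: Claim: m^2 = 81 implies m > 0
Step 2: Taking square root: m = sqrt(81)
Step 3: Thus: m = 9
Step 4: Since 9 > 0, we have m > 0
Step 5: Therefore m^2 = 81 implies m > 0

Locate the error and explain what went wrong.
Step 2: Taking square root: m = sqrt(81)

Step 2 takes the square root and assumes the positive root only. The equation m^2 = 81 actually has two solutions: m = 9 and m = -9. The proof silently assumes m > 0 without justification, then uses this assumption to conclude m > 0, which is circular. The counterexample m = -9 shows the claim is false.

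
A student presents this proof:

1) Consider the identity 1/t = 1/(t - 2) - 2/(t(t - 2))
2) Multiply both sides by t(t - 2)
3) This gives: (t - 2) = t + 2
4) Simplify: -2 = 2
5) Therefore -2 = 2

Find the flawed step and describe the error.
Step 3: This gives: (t - 2) = t + 2

Step 3 makes a sign error when clearing denominators. Multiplying -2/(t(t - 2)) by t(t - 2) gives -2, not +2. The correct result is (t - 2) = t - 2, which is trivially true, not (t - 2) = t + 2. (Step 1 is a valid identity: 1/(t - 2) - 2/(t(t - 2)) = (t - 2)/(t(t - 2)) = 1/t.)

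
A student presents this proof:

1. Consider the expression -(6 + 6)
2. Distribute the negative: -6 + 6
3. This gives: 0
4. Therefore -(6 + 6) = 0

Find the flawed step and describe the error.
Step 2: Distribute the negative: -6 + 6

Step 2 incorrectly distributes the negative sign. The correct distribution is -(6 + 6) = -6 - 6 = -12. The negative must be applied to both terms, not just the first. The error treats -(6 + 6) as -6 + 6, which equals 0 instead of -12.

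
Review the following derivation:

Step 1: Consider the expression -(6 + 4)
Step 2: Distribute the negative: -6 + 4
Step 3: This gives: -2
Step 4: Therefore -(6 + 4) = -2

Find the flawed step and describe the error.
Step 2: Distribute the negative: -6 + 4

Step 2 incorrectly distributes the negative sign. The correct distribution is -(6 + 4) = -6 - 4 = -10. The negative must be applied to both terms, not just the first. The error treats -(6 + 4) as -6 + 4, which equals -2 instead of -10.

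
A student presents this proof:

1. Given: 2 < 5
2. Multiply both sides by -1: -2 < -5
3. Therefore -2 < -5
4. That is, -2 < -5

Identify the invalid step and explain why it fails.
Step 2: Multiply both sides by -1: -2 < -5

Step 2 multiplies both sides by -1 but fails to reverse the inequality sign. When multiplying (or dividing) an inequality by a negative number, the direction must be reversed. Since 2 < 5, we should get -2 > -5, i.e., -2 > -5.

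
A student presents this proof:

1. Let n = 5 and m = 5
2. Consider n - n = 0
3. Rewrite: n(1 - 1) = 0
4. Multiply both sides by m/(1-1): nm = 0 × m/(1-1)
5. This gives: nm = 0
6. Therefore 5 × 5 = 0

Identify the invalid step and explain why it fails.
Step 4: Multiply both sides by m/(1-1): nm = 0 × m/(1-1)

Step 4 multiplies both sides by m/(1-1). However, 1-1 = 0, so this is multiplication by m/0, which is undefined. We cannot multiply by an undefined expression.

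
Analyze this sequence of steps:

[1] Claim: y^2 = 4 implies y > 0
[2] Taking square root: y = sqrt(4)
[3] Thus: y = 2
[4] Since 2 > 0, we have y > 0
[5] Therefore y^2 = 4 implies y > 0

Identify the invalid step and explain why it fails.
Step 2: Taking square root: y = sqrt(4)

Step 2 takes the square root and assumes the positive root only. The equation y^2 = 4 actually has two solutions: y = 2 and y = -2. The proof silently assumes y > 0 without justification, then uses this assumption to conclude y > 0, which is circular. The counterexample y = -2 shows the claim is false.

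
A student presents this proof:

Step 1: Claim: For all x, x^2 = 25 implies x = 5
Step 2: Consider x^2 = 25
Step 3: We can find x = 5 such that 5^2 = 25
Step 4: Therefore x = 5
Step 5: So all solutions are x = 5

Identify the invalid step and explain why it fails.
Step 4: Therefore x = 5

Step 4 incorrectly concludes that x = 5 is the only solution. The proof shows that x = 5 is A solution (existence), but does not show it is the ONLY solution (uniqueness). In fact, x = -5 is also a solution since (-5)^2 = 25. Finding one solution doesn't prove there are no others.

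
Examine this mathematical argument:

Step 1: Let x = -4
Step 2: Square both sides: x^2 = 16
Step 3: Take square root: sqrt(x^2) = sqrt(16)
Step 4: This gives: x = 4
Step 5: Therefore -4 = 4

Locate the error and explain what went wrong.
Step 4: This gives: x = 4

Step 4 incorrectly states that sqrt(x^2) = x. The correct identity is sqrt(x^2) = |x|. Since x = -4 < 0, we have sqrt(x^2) = |-4| = 4, not x = -4.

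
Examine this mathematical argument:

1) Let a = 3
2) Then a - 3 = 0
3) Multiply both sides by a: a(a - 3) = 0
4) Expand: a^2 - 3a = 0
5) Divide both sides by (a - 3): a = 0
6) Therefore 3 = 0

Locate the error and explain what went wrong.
Step 5: Divide both sides by (a - 3): a = 0

Step 5 divides both sides by (a - 3). However, since a = 3, we have (a - 3) = 0. Division by zero is undefined, making this step invalid.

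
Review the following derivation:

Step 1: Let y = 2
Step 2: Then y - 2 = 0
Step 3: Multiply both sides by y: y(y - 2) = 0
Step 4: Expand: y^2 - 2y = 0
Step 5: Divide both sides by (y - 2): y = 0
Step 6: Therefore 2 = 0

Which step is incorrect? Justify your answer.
Step 5: Divide both sides by (y - 2): y = 0

Step 5 divides both sides by (y - 2). However, since y = 2, we have (y - 2) = 0. Division by zero is undefined, making this step invalid.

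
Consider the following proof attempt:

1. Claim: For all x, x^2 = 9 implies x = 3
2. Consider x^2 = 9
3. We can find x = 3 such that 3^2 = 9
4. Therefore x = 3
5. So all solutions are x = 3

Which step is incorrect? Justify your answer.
Step 4: Therefore x = 3

Step 4 incorrectly concludes that x = 3 is the only solution. The proof shows that x = 3 is A solution (existence), but does not show it is the ONLY solution (uniqueness). In fact, x = -3 is also a solution since (-3)^2 = 9. Finding one solution doesn't prove there are no others.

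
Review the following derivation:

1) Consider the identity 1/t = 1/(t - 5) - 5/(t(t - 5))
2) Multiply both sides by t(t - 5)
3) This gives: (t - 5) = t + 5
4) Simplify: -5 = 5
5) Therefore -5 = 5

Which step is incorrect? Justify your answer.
Step 3: This gives: (t - 5) = t + 5

Step 3 makes a sign error when clearing denominators. Multiplying -5/(t(t - 5)) by t(t - 5) gives -5, not +5. The correct result is (t - 5) = t - 5, which is trivially true, not (t - 5) = t + 5. (Step 1 is a valid identity: 1/(t - 5) - 5/(t(t - 5)) = (t - 5)/(t(t - 5)) = 1/t.)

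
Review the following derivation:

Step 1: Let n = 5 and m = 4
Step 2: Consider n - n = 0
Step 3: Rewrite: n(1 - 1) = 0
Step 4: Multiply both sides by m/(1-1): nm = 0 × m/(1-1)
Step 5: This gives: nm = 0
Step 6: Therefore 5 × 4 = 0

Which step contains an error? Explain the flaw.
Step 4: Multiply both sides by m/(1-1): nm = 0 × m/(1-1)

Step 4 multiplies both sides by m/(1-1). However, 1-1 = 0, so this is multiplication by m/0, which is undefined. We cannot multiply by an undefined expression.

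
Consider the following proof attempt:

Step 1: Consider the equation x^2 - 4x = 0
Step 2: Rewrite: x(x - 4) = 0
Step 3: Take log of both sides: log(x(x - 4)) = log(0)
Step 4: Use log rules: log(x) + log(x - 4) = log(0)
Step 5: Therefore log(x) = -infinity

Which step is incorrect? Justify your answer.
Step 3: Take log of both sides: log(x(x - 4)) = log(0)

Step 3 takes the logarithm of both sides, resulting in log(0) on the right side. The logarithm is only defined for positive numbers; log(0) is undefined (approaches negative infinity). This operation is invalid.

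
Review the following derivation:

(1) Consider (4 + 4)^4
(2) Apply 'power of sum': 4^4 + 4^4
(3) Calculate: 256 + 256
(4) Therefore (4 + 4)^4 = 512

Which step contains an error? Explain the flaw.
Step 2: Apply 'power of sum': 4^4 + 4^4

Step 2 incorrectly applies a non-existent rule '(a+b)^n = a^n + b^n'. This is false in general. The correct expansion uses the binomial theorem. The actual value is (4 + 4)^4 = 8^4 = 4096, not 512.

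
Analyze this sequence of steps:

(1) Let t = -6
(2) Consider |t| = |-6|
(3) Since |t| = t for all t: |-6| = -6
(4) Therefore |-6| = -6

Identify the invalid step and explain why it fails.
Step 3: Since |t| = t for all t: |-6| = -6

Step 3 incorrectly states that |t| = t for all t. The correct definition is |t| = t when t >= 0, and |t| = -t when t < 0. Since -6 < 0, we have |-6| = -(-6) = 6, not -6.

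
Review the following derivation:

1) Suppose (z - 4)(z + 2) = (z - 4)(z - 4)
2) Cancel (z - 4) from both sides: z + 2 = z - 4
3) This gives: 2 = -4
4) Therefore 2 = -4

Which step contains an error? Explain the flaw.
Step 2: Cancel (z - 4) from both sides: z + 2 = z - 4

Step 2 cancels (z - 4) from both sides. This is only valid if (z - 4) ≠ 0, i.e., z ≠ 4. When z = 4, both sides equal zero regardless of the other factors. The correct approach requires considering z = 4 as a separate case.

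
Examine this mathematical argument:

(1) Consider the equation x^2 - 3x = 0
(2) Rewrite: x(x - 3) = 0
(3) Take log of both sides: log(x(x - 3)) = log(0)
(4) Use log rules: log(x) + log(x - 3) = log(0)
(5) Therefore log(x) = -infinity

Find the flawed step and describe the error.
Step 3: Take log of both sides: log(x(x - 3)) = log(0)

Step 3 takes the logarithm of both sides, resulting in log(0) on the right side. The logarithm is only defined for positive numbers; log(0) is undefined (approaches negative infinity). This operation is invalid.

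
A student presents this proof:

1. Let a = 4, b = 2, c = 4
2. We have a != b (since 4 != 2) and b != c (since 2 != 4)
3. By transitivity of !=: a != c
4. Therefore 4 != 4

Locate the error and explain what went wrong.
Step 3: By transitivity of !=: a != c

Step 3 incorrectly applies transitivity to the '!=' relation. Transitivity states: if a R b and b R c, then a R c. However, '!=' is not transitive. Counterexample: 4 != 2 and 2 != 4, but 4 = 4 (both equal 4). Transitivity holds for relations like <, <=, =, but not for !=.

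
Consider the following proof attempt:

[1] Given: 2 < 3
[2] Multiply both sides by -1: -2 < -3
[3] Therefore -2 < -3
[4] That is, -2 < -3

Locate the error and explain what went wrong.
Step 2: Multiply both sides by -1: -2 < -3

Step 2 multiplies both sides by -1 but fails to reverse the inequality sign. When multiplying (or dividing) an inequality by a negative number, the direction must be reversed. Since 2 < 3, we should get -2 > -3, i.e., -2 > -3.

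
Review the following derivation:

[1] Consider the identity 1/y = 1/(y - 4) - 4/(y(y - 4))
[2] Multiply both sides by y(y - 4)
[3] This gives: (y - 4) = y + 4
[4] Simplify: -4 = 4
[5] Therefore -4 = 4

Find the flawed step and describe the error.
Step 3: This gives: (y - 4) = y + 4

Step 3 makes a sign error when clearing denominators. Multiplying -4/(y(y - 4)) by y(y - 4) gives -4, not +4. The correct result is (y - 4) = y - 4, which is trivially true, not (y - 4) = y + 4. (Step 1 is a valid identity: 1/(y - 4) - 4/(y(y - 4)) = (y - 4)/(y(y - 4)) = 1/y.)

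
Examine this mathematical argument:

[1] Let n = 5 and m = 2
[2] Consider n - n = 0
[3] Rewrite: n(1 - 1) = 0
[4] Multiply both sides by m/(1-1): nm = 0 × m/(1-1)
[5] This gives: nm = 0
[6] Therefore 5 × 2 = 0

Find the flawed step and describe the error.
Step 4: Multiply both sides by m/(1-1): nm = 0 × m/(1-1)

Step 4 multiplies both sides by m/(1-1). However, 1-1 = 0, so this is multiplication by m/0, which is undefined. We cannot multiply by an undefined expression.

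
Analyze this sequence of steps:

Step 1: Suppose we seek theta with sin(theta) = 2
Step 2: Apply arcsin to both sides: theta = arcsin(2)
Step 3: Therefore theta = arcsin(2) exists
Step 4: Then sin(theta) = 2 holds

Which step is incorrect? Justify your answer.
Step 2: Apply arcsin to both sides: theta = arcsin(2)

Step 2 applies arcsin to 2. However, arcsin(x) is only defined for x in [-1, 1] because sin(theta) can only produce values in that range. Since |2| > 1, arcsin(2) is undefined. There is no angle whose sine equals 2.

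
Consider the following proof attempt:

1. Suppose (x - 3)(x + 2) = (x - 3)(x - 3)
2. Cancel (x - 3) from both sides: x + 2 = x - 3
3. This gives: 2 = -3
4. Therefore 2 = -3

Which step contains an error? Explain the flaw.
Step 2: Cancel (x - 3) from both sides: x + 2 = x - 3

Step 2 cancels (x - 3) from both sides. This is only valid if (x - 3) ≠ 0, i.e., x ≠ 3. When x = 3, both sides equal zero regardless of the other factors. The correct approach requires considering x = 3 as a separate case.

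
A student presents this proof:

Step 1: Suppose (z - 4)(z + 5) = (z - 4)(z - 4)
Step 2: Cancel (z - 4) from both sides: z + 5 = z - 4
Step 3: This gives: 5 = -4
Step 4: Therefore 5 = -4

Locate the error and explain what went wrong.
Step 2: Cancel (z - 4) from both sides: z + 5 = z - 4

Step 2 cancels (z - 4) from both sides. This is only valid if (z - 4) ≠ 0, i.e., z ≠ 4. When z = 4, both sides equal zero regardless of the other factors. The correct approach requires considering z = 4 as a separate case.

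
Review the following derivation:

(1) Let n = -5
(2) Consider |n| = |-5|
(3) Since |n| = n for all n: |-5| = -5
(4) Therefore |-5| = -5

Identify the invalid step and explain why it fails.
Step 3: Since |n| = n for all n: |-5| = -5

Step 3 incorrectly states that |n| = n for all n. The correct definition is |n| = n when n >= 0, and |n| = -n when n < 0. Since -5 < 0, we have |-5| = -(-5) = 5, not -5.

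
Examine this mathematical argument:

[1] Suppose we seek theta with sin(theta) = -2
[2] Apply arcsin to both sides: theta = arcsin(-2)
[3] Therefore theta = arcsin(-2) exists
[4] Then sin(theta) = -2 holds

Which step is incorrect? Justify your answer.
Step 2: Apply arcsin to both sides: theta = arcsin(-2)

Step 2 applies arcsin to -2. However, arcsin(x) is only defined for x in [-1, 1] because sin(theta) can only produce values in that range. Since |-2| > 1, arcsin(-2) is undefined. There is no angle whose sine equals -2.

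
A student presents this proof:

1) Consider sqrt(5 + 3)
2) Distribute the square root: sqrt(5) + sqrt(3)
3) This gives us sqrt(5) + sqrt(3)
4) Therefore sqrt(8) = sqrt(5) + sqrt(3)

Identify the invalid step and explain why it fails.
Step 2: Distribute the square root: sqrt(5) + sqrt(3)

Step 2 incorrectly 'distributes' the square root over addition. The square root function does not distribute: sqrt(a + b) ≠ sqrt(a) + sqrt(b). In fact, sqrt(5 + 3) = sqrt(8) ≈ 2.8284, while sqrt(5) + sqrt(3) ≈ 3.9681.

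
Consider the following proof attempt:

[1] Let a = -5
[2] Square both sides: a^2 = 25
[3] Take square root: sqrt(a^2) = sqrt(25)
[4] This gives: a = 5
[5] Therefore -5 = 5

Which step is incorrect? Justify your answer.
Step 4: This gives: a = 5

Step 4 incorrectly states that sqrt(a^2) = a. The correct identity is sqrt(a^2) = |a|. Since a = -5 < 0, we have sqrt(a^2) = |-5| = 5, not a = -5.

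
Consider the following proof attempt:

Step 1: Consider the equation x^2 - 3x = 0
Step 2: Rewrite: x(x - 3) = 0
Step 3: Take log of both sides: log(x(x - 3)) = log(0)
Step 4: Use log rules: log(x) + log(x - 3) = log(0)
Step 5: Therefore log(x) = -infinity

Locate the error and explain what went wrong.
Step 3: Take log of both sides: log(x(x - 3)) = log(0)

Step 3 takes the logarithm of both sides, resulting in log(0) on the right side. The logarithm is only defined for positive numbers; log(0) is undefined (approaches negative infinity). This operation is invalid.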